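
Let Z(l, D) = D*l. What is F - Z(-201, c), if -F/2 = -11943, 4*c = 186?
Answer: 66465/2 ≈ 33233.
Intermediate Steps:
c = 93/2 (c = (¼)*186 = 93/2 ≈ 46.500)
F = 23886 (F = -2*(-11943) = 23886)
F - Z(-201, c) = 23886 - 93*(-201)/2 = 23886 - 1*(-18693/2) = 23886 + 18693/2 = 66465/2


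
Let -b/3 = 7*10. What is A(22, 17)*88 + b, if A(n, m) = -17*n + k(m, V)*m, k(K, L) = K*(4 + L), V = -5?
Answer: -58554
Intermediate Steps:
b = -210 (b = -21*10 = -3*70 = -210)
A(n, m) = -m**2 - 17*n (A(n, m) = -17*n + (m*(4 - 5))*m = -17*n + (m*(-1))*m = -17*n + (-m)*m = -17*n - m**2 = -m**2 - 17*n)
A(22, 17)*88 + b = (-1*17**2 - 17*22)*88 - 210 = (-1*289 - 374)*88 - 210 = (-289 - 374)*88 - 210 = -663*88 - 210 = -58344 - 210 = -58554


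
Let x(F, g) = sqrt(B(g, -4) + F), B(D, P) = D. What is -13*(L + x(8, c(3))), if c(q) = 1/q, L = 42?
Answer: -546 - 65*sqrt(3)/3 ≈ -583.53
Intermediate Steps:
x(F, g) = sqrt(F + g) (x(F, g) = sqrt(g + F) = sqrt(F + g))
-13*(L + x(8, c(3))) = -13*(42 + sqrt(8 + 1/3)) = -13*(42 + sqrt(25/3)) = -13*(42 + 5*sqrt(3)/3) = -546 - 65*sqrt(3)/3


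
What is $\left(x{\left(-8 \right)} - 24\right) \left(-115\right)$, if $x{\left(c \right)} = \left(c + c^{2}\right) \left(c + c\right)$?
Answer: $105800$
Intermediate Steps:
$x{\left(c \right)} = 2 c \left(c + c^{2}\right)$ ($x{\left(c \right)} = \left(c + c^{2}\right) 2 c = 2 c \left(c + c^{2}\right)$)
$\left(x{\left(-8 \right)} - 24\right) \left(-115\right) = \left(2 \left(-8\right)^{2} \left(1 - 8\right) - 24\right) \left(-115\right) = \left(2 \cdot 64 \left(-7\right) - 24\right) \left(-115\right) = \left(-896 - 24\right) \left(-115\right) = \left(-920\right) \left(-115\right) = 105800$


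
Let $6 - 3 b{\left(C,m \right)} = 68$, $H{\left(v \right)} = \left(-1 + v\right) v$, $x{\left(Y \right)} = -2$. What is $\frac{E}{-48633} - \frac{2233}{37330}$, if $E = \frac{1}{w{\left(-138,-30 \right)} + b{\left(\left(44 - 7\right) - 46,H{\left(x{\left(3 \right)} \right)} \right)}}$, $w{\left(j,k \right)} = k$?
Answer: $- \frac{2751117723}{45991903880} \approx -0.059817$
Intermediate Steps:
$H{\left(v \right)} = v \left(-1 + v\right)$
$b{\left(C,m \right)} = - \frac{62}{3}$ ($b{\left(C,m \right)} = 2 - \frac{68}{3} = - \frac{62}{3}$)
$E = - \frac{3}{152}$ ($E = \frac{1}{-30 - \frac{62}{3}} = \frac{1}{- \frac{152}{3}} = - \frac{3}{152} \approx -0.019737$)
$\frac{E}{-48633} - \frac{2233}{37330} = - \frac{3}{152 \left(-48633\right)} - \frac{2233}{37330} = \left(- \frac{3}{152}\right) \left(- \frac{1}{48633}\right) - \frac{2233}{37330} = \frac{1}{2464072} - \frac{2233}{37330} = - \frac{2751117723}{45991903880}$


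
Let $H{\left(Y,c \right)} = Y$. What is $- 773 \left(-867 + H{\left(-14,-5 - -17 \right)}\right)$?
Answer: $681013$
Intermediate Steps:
$- 773 \left(-867 + H{\left(-14,-5 - -17 \right)}\right) = - 773 \left(-867 - 14\right) = \left(-773\right) \left(-881\right) = 681013$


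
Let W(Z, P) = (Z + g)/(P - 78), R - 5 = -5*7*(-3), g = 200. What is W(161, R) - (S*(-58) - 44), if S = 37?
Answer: 70441/32 ≈ 2201.3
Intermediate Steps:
R = 110 (R = 5 - 5*7*(-3) = 5 - 35*(-3) = 5 + 105 = 110)
W(Z, P) = (200 + Z)/(-78 + P) (W(Z, P) = (Z + 200)/(P - 78) = (200 + Z)/(-78 + P))
W(161, R) - (S*(-58) - 44) = (200 + 161)/(-78 + 110) - (37*(-58) - 44) = 361/32 - (-2146 - 44) = (1/32)*361 - 1*(-2190) = 361/32 + 2190 = 70441/32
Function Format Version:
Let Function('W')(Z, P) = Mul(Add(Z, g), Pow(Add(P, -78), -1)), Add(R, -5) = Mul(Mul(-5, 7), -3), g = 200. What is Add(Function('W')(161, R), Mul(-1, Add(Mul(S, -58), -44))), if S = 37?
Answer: Rational(70441, 32) ≈ 2201.3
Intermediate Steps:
R = 110 (R = Add(5, Mul(Mul(-5, 7), -3)) = Add(5, Mul(-35, -3)) = Add(5, 105) = 110)
Function('W')(Z, P) = Mul(Pow(Add(-78, P), -1), Add(200, Z)) (Function('W')(Z, P) = Mul(Add(Z, 200), Pow(Add(P, -78), -1)) = Mul(Add(200, Z), Pow(Add(-78, P), -1)) = Mul(Pow(Add(-78, P), -1), Add(200, Z)))
Add(Function('W')(161, R), Mul(-1, Add(Mul(S, -58), -44))) = Add(Mul(Pow(Add(-78, 110), -1), Add(200, 161)), Mul(-1, Add(Mul(37, -58), -44))) = Add(Mul(Pow(32, -1), 361), Mul(-1, Add(-2146, -44))) = Add(Mul(Rational(1, 32), 361), Mul(-1, -2190)) = Add(Rational(361, 32), 2190) = Rational(70441, 32)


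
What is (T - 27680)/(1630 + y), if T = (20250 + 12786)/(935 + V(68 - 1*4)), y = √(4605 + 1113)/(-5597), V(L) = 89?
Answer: -180704013111953035/10653585416496896 - 39614564137*√5718/21307170832993792 ≈ -16.962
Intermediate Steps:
y = -√5718/5597 (y = √5718*(-1/5597) = -√5718/5597 ≈ -0.013510)
T = 8259/256 (T = (20250 + 12786)/(935 + 89) = 33036/1024 = 33036*(1/1024) = 8259/256 ≈ 32.262)
(T - 27680)/(1630 + y) = (8259/256 - 27680)/(1630 - √5718/5597) = -7077821/(256*(1630 - √5718/5597))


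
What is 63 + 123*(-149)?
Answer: -18264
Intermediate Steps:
63 + 123*(-149) = 63 - 18327 = -18264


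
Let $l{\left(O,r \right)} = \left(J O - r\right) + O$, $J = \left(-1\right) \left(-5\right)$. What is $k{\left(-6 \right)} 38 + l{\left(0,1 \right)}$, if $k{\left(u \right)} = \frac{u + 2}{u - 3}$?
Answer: $\frac{143}{9} \approx 15.889$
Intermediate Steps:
$J = 5$
$k{\left(u \right)} = \frac{2 + u}{-3 + u}$
$l{\left(O,r \right)} = - r + 6 O$ ($l{\left(O,r \right)} = \left(5 O - r\right) + O = \left(- r + 5 O\right) + O = - r + 6 O$)
$k{\left(-6 \right)} 38 + l{\left(0,1 \right)} = \frac{2 - 6}{-3 - 6} \cdot 38 + \left(\left(-1\right) 1 + 6 \cdot 0\right) = \frac{1}{-9} \left(-4\right) 38 + \left(-1 + 0\right) = \left(- \frac{1}{9}\right) \left(-4\right) 38 - 1 = \frac{4}{9} \cdot 38 - 1 = \frac{152}{9} - 1 = \frac{143}{9}$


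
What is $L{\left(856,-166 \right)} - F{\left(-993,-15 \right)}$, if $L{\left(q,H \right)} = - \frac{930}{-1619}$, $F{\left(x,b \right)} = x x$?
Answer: $- \frac{1596412401}{1619} \approx -9.8605 \cdot 10^{5}$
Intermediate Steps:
$F{\left(x,b \right)} = x^{2}$
$L{\left(q,H \right)} = \frac{930}{1619}$ ($L{\left(q,H \right)} = \left(-930\right) \left(- \frac{1}{1619}\right) = \frac{930}{1619}$)
$L{\left(856,-166 \right)} - F{\left(-993,-15 \right)} = \frac{930}{1619} - \left(-993\right)^{2} = \frac{930}{1619} - 986049 = - \frac{1596412401}{1619}$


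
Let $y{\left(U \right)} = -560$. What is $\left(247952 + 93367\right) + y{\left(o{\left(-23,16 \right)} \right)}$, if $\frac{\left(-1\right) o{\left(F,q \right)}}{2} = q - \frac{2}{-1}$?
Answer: $340759$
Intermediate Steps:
$o{\left(F,q \right)} = -4 - 2 q$ ($o{\left(F,q \right)} = - 2 \left(q - \frac{2}{-1}\right) = - 2 \left(q - -2\right) = - 2 \left(q + 2\right) = - 2 \left(2 + q\right) = -4 - 2 q$)
$\left(247952 + 93367\right) + y{\left(o{\left(-23,16 \right)} \right)} = \left(247952 + 93367\right) - 560 = 341319 - 560 = 340759$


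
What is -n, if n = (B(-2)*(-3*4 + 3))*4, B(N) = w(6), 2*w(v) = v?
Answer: 108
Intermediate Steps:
w(v) = v/2
B(N) = 3 (B(N) = (½)*6 = 3)
n = -108 (n = (3*(-3*4 + 3))*4 = (3*(-12 + 3))*4 = (3*(-9))*4 = -27*4 = -108)
-n = -1*(-108) = 108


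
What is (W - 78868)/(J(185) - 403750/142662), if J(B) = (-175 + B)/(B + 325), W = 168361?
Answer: -108521628111/3408098 ≈ -31842.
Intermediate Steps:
J(B) = (-175 + B)/(325 + B)
(W - 78868)/(J(185) - 403750/142662) = (168361 - 78868)/((-175 + 185)/(325 + 185) - 403750/142662) = 89493/(10/510 - 403750*1/142662) = 89493/((1/510)*10 - 201875/71331) = 89493/(1/51 - 201875/71331) = 89493/(-3408098/1212627) = 89493*(-1212627/3408098) = -108521628111/3408098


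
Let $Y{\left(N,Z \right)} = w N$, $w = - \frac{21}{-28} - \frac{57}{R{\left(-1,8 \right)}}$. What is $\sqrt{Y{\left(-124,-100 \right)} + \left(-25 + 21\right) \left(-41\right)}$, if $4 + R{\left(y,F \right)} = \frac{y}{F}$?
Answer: $\frac{i \sqrt{198737}}{11} \approx 40.527 i$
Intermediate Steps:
$R{\left(y,F \right)} = -4 + \frac{y}{F}$
$w = \frac{641}{44}$ ($w = - \frac{21}{-28} - \frac{57}{-4 - \frac{1}{8}} = \left(-21\right) \left(- \frac{1}{28}\right) - \frac{57}{-4 - \frac{1}{8}} = \frac{3}{4} - \frac{57}{-4 - \frac{1}{8}} = \frac{3}{4} - \frac{57}{- \frac{33}{8}} = \frac{3}{4} - - \frac{152}{11} = \frac{3}{4} + \frac{152}{11} = \frac{641}{44} \approx 14.568$)
$Y{\left(N,Z \right)} = \frac{641 N}{44}$
$\sqrt{Y{\left(-124,-100 \right)} + \left(-25 + 21\right) \left(-41\right)} = \sqrt{\frac{641}{44} \left(-124\right) + \left(-25 + 21\right) \left(-41\right)} = \sqrt{- \frac{19871}{11} - -164} = \sqrt{- \frac{19871}{11} + 164} = \sqrt{- \frac{18067}{11}} = \frac{i \sqrt{198737}}{11}$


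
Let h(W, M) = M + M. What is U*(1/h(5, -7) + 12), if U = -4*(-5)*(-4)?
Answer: -6680/7 ≈ -954.29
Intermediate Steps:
h(W, M) = 2*M
U = -80 (U = 20*(-4) = -80)
U*(1/h(5, -7) + 12) = -80*(1/(2*(-7)) + 12) = -80*(1/(-14) + 12) = -80*(-1/14 + 12) = -80*167/14 = -6680/7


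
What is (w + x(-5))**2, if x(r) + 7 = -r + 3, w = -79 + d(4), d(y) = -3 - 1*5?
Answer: 7396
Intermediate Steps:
d(y) = -8 (d(y) = -3 - 5 = -8)
w = -87 (w = -79 - 8 = -87)
x(r) = -4 - r (x(r) = -7 + (-r + 3) = -7 + (3 - r) = -4 - r)
(w + x(-5))**2 = (-87 + (-4 - 1*(-5)))**2 = (-87 + (-4 + 5))**2 = (-87 + 1)**2 = (-86)**2 = 7396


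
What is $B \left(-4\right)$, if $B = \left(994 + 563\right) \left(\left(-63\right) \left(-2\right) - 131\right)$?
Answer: $31140$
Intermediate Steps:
$B = -7785$ ($B = 1557 \left(126 - 131\right) = 1557 \left(-5\right) = -7785$)
$B \left(-4\right) = \left(-7785\right) \left(-4\right) = 31140$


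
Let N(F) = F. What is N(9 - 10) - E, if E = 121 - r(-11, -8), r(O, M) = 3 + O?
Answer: -130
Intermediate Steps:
E = 129 (E = 121 - (3 - 11) = 121 - 1*(-8) = 121 + 8 = 129)
N(9 - 10) - E = (9 - 10) - 1*129 = -1 - 129 = -130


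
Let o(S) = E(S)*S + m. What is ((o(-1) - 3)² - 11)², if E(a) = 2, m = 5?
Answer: 121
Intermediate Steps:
o(S) = 5 + 2*S (o(S) = 2*S + 5 = 5 + 2*S)
((o(-1) - 3)² - 11)² = (((5 + 2*(-1)) - 3)² - 11)² = (((5 - 2) - 3)² - 11)² = ((3 - 3)² - 11)² = (0² - 11)² = (0 - 11)² = (-11)² = 121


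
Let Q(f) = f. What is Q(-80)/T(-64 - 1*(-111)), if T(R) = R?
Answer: -80/47 ≈ -1.7021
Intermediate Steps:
Q(-80)/T(-64 - 1*(-111)) = -80/(-64 - 1*(-111)) = -80/(-64 + 111) = -80/47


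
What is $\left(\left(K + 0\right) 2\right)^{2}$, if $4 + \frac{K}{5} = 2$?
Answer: $400$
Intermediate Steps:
$K = -10$ ($K = -20 + 5 \cdot 2 = -20 + 10 = -10$)
$\left(\left(K + 0\right) 2\right)^{2} = \left(\left(-10 + 0\right) 2\right)^{2} = \left(\left(-10\right) 2\right)^{2} = \left(-20\right)^{2} = 400$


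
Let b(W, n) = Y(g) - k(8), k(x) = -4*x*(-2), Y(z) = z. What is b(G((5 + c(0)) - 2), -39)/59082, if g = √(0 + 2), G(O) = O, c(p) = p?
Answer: -32/29541 + √2/59082 ≈ -0.0010593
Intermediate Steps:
g = √2 ≈ 1.4142
k(x) = 8*x
b(W, n) = -64 + √2 (b(W, n) = √2 - 8*8 = √2 - 1*64 = √2 - 64 = -64 + √2)
b(G((5 + c(0)) - 2), -39)/59082 = (-64 + √2)/59082 = (-64 + √2)*(1/59082) = -32/29541 + √2/59082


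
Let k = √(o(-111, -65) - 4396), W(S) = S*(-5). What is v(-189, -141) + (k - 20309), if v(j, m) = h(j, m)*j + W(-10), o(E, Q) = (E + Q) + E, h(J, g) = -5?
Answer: -19314 + I*√4683 ≈ -19314.0 + 68.432*I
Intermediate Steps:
W(S) = -5*S
o(E, Q) = Q + 2*E
v(j, m) = 50 - 5*j (v(j, m) = -5*j - 5*(-10) = -5*j + 50 = 50 - 5*j)
k = I*√4683 (k = √((-65 + 2*(-111)) - 4396) = √((-65 - 222) - 4396) = √(-287 - 4396) = √(-4683) = I*√4683 ≈ 68.432*I)
v(-189, -141) + (k - 20309) = (50 - 5*(-189)) + (I*√4683 - 20309) = (50 + 945) + (-20309 + I*√4683) = 995 + (-20309 + I*√4683) = -19314 + I*√4683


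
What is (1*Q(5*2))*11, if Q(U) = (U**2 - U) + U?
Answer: 1100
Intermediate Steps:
Q(U) = U**2
(1*Q(5*2))*11 = (1*(5*2)**2)*11 = (1*10**2)*11 = (1*100)*11 = 100*11 = 1100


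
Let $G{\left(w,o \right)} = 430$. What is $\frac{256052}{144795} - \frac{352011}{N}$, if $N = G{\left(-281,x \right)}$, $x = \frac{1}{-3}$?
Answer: $- \frac{10171866077}{12452370} \approx -816.86$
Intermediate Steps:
$x = - \frac{1}{3} \approx -0.33333$
$N = 430$
$\frac{256052}{144795} - \frac{352011}{N} = \frac{256052}{144795} - \frac{352011}{430} = - \frac{10171866077}{12452370}$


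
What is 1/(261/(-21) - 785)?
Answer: -7/5582 ≈ -0.0012540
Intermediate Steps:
1/(261/(-21) - 785) = 1/(261*(-1/21) - 785) = 1/(-87/7 - 785) = 1/(-5582/7) = -7/5582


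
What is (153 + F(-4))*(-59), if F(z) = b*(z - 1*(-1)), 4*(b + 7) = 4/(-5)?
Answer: -51507/5 ≈ -10301.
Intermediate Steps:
b = -36/5 (b = -7 + (4/(-5))/4 = -7 + (4*(-1/5))/4 = -7 + (1/4)*(-4/5) = -7 - 1/5 = -36/5 ≈ -7.2000)
F(z) = -36/5 - 36*z/5 (F(z) = -36*(z - 1*(-1))/5 = -36*(z + 1)/5 = -36*(1 + z)/5 = -36/5 - 36*z/5)
(153 + F(-4))*(-59) = (153 + (-36/5 - 36/5*(-4)))*(-59) = (153 + (-36/5 + 144/5))*(-59) = (153 + 108/5)*(-59) = (873/5)*(-59) = -51507/5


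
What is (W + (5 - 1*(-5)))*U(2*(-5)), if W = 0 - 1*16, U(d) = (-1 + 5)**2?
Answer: -96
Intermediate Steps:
U(d) = 16 (U(d) = 4**2 = 16)
W = -16 (W = 0 - 16 = -16)
(W + (5 - 1*(-5)))*U(2*(-5)) = (-16 + (5 - 1*(-5)))*16 = (-16 + (5 + 5))*16 = (-16 + 10)*16 = -6*16 = -96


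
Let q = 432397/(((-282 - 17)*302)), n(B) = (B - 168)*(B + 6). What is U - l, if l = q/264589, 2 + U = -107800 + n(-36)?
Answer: -2429371856119607/23891857522 ≈ -1.0168e+5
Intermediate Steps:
n(B) = (-168 + B)*(6 + B)
U = -101682 (U = -2 + (-107800 + (-1008 + (-36)² - 162*(-36))) = -2 + (-107800 + (-1008 + 1296 + 5832)) = -2 + (-107800 + 6120) = -2 - 101680 = -101682)
q = -432397/90298 (q = 432397/((-299*302)) = 432397/(-90298) = 432397*(-1/90298) = -432397/90298 ≈ -4.7886)
l = -432397/23891857522 (l = -432397/90298/264589 = -432397/90298*1/264589 = -432397/23891857522 ≈ -1.8098e-5)
U - l = -101682 - 1*(-432397/23891857522) = -101682 + 432397/23891857522 = -2429371856119607/23891857522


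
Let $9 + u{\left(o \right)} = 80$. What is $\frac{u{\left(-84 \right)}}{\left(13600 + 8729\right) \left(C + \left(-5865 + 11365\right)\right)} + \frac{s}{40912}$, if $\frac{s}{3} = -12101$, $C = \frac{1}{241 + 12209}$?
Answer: $- \frac{18502154321257429}{20851186700108016} \approx -0.88734$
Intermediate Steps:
$C = \frac{1}{12450} \approx 8.0321 \cdot 10^{-5}$
$s = -36303$ ($s = 3 \left(-12101\right) = -36303$)
$u{\left(o \right)} = 71$ ($u{\left(o \right)} = -9 + 80 = 71$)
$\frac{u{\left(-84 \right)}}{\left(13600 + 8729\right) \left(C + \left(-5865 + 11365\right)\right)} + \frac{s}{40912} = \frac{71}{\left(13600 + 8729\right) \left(\frac{1}{12450} + \left(-5865 + 11365\right)\right)} - \frac{36303}{40912} = \frac{71}{22329 \left(\frac{1}{12450} + 5500\right)} - \frac{36303}{40912} = \frac{71}{22329 \cdot \frac{68475001}{12450}} - \frac{36303}{40912} = \frac{71}{\frac{509659432443}{4150}} - \frac{36303}{40912} = 71 \cdot \frac{4150}{509659432443} - \frac{36303}{40912} = \frac{294650}{509659432443} - \frac{36303}{40912} = - \frac{18502154321257429}{20851186700108016}$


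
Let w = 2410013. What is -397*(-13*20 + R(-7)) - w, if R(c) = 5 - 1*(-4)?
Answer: -2310366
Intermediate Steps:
R(c) = 9 (R(c) = 5 + 4 = 9)
-397*(-13*20 + R(-7)) - w = -397*(-13*20 + 9) - 1*2410013 = -397*(-260 + 9) - 2410013 = -397*(-251) - 2410013 = 99647 - 2410013 = -2310366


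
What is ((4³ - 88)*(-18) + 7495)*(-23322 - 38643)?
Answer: -491196555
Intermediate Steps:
((4³ - 88)*(-18) + 7495)*(-23322 - 38643) = ((64 - 88)*(-18) + 7495)*(-61965) = (-24*(-18) + 7495)*(-61965) = (432 + 7495)*(-61965) = 7927*(-61965) = -491196555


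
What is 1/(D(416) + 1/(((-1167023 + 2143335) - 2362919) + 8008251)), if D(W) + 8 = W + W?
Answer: 6621644/5456234657 ≈ 0.0012136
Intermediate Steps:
D(W) = -8 + 2*W (D(W) = -8 + (W + W) = -8 + 2*W)
1/(D(416) + 1/(((-1167023 + 2143335) - 2362919) + 8008251)) = 1/((-8 + 2*416) + 1/(((-1167023 + 2143335) - 2362919) + 8008251)) = 1/((-8 + 832) + 1/((976312 - 2362919) + 8008251)) = 1/(824 + 1/(-1386607 + 8008251)) = 1/(824 + 1/6621644) = 1/(5456234657/6621644) = 6621644/5456234657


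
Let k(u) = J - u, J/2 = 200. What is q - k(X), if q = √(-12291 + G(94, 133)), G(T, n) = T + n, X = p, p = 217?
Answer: -183 + 4*I*√754 ≈ -183.0 + 109.84*I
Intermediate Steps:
X = 217
J = 400 (J = 2*200 = 400)
k(u) = 400 - u
q = 4*I*√754 (q = √(-12291 + (94 + 133)) = √(-12291 + 227) = √(-12064) = 4*I*√754 ≈ 109.84*I)
q - k(X) = 4*I*√754 - (400 - 1*217) = 4*I*√754 - (400 - 217) = 4*I*√754 - 1*183 = 4*I*√754 - 183 = -183 + 4*I*√754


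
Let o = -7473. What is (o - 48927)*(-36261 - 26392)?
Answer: 3533629200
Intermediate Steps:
(o - 48927)*(-36261 - 26392) = (-7473 - 48927)*(-36261 - 26392) = -56400*(-62653) = 3533629200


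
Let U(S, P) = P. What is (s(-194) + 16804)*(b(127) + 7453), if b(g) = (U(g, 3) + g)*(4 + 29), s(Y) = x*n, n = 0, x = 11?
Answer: 197329372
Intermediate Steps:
s(Y) = 0 (s(Y) = 11*0 = 0)
b(g) = 99 + 33*g (b(g) = (3 + g)*(4 + 29) = (3 + g)*33 = 99 + 33*g)
(s(-194) + 16804)*(b(127) + 7453) = (0 + 16804)*((99 + 33*127) + 7453) = 16804*((99 + 4191) + 7453) = 16804*(4290 + 7453) = 16804*11743 = 197329372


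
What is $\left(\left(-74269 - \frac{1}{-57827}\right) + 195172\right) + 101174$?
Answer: $\frac{12842046680}{57827} \approx 2.2208 \cdot 10^{5}$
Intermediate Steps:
$\left(\left(-74269 - \frac{1}{-57827}\right) + 195172\right) + 101174 = \left(\left(-74269 - - \frac{1}{57827}\right) + 195172\right) + 101174 = \left(\left(-74269 + \frac{1}{57827}\right) + 195172\right) + 101174 = \left(- \frac{4294753462}{57827} + 195172\right) + 101174 = \frac{6991457782}{57827} + 101174 = \frac{12842046680}{57827}$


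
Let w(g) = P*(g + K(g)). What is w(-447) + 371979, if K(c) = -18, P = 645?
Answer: 72054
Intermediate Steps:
w(g) = -11610 + 645*g (w(g) = 645*(g - 18) = 645*(-18 + g) = -11610 + 645*g)
w(-447) + 371979 = (-11610 + 645*(-447)) + 371979 = (-11610 - 288315) + 371979 = -299925 + 371979 = 72054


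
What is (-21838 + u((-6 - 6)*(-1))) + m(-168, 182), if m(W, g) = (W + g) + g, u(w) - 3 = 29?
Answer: -21610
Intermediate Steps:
u(w) = 32 (u(w) = 3 + 29 = 32)
m(W, g) = W + 2*g
(-21838 + u((-6 - 6)*(-1))) + m(-168, 182) = (-21838 + 32) + (-168 + 2*182) = -21806 + (-168 + 364) = -21806 + 196 = -21610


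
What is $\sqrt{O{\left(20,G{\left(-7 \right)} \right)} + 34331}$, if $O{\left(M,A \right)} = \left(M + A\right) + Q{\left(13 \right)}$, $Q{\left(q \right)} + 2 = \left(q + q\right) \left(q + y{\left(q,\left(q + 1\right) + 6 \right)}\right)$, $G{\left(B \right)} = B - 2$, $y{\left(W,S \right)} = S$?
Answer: $\sqrt{35198} \approx 187.61$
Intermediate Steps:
$G{\left(B \right)} = -2 + B$
$Q{\left(q \right)} = -2 + 2 q \left(7 + 2 q\right)$ ($Q{\left(q \right)} = -2 + \left(q + q\right) \left(q + \left(\left(q + 1\right) + 6\right)\right) = -2 + 2 q \left(q + \left(\left(1 + q\right) + 6\right)\right) = -2 + 2 q \left(q + \left(7 + q\right)\right) = -2 + 2 q \left(7 + 2 q\right)$)
$O{\left(M,A \right)} = 856 + A + M$ ($O{\left(M,A \right)} = \left(M + A\right) + \left(-2 + 4 \cdot 13^{2} + 14 \cdot 13\right) = \left(A + M\right) + \left(-2 + 4 \cdot 169 + 182\right) = \left(A + M\right) + \left(-2 + 676 + 182\right) = \left(A + M\right) + 856 = 856 + A + M$)
$\sqrt{O{\left(20,G{\left(-7 \right)} \right)} + 34331} = \sqrt{\left(856 - 9 + 20\right) + 34331} = \sqrt{867 + 34331} = \sqrt{35198}$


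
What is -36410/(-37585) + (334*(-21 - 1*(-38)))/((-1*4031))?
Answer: -13327784/30301027 ≈ -0.43985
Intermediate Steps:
-36410/(-37585) + (334*(-21 - 1*(-38)))/((-1*4031)) = -36410*(-1/37585) + (334*(-21 + 38))/(-4031) = 7282/7517 + (334*17)*(-1/4031) = 7282/7517 + 5678*(-1/4031) = 7282/7517 - 5678/4031 = -13327784/30301027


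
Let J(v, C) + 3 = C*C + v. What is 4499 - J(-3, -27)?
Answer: 3776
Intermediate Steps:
J(v, C) = -3 + v + C² (J(v, C) = -3 + (C*C + v) = -3 + (C² + v) = -3 + (v + C²) = -3 + v + C²)
4499 - J(-3, -27) = 4499 - (-3 - 3 + (-27)²) = 4499 - (-3 - 3 + 729) = 4499 - 1*723 = 4499 - 723 = 3776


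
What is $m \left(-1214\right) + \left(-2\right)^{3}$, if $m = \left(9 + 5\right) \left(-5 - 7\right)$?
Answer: $203944$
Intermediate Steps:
$m = -168$ ($m = 14 \left(-5 - 7\right) = 14 \left(-12\right) = -168$)
$m \left(-1214\right) + \left(-2\right)^{3} = \left(-168\right) \left(-1214\right) + \left(-2\right)^{3} = 203952 - 8 = 203944$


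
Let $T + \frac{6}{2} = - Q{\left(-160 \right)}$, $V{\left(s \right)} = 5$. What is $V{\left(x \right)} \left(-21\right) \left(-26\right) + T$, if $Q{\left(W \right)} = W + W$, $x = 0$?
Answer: $3047$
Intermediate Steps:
$Q{\left(W \right)} = 2 W$
$T = 317$ ($T = -3 - 2 \left(-160\right) = -3 - -320 = -3 + 320 = 317$)
$V{\left(x \right)} \left(-21\right) \left(-26\right) + T = 5 \left(-21\right) \left(-26\right) + 317 = \left(-105\right) \left(-26\right) + 317 = 2730 + 317 = 3047$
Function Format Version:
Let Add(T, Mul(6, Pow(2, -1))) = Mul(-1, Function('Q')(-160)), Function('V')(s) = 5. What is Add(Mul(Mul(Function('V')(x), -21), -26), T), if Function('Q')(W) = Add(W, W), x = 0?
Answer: 3047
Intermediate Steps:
Function('Q')(W) = Mul(2, W)
T = 317 (T = Add(-3, Mul(-1, Mul(2, -160))) = Add(-3, Mul(-1, -320)) = Add(-3, 320) = 317)
Add(Mul(Mul(Function('V')(x), -21), -26), T) = Add(Mul(Mul(5, -21), -26), 317) = Add(Mul(-105, -26), 317) = Add(2730, 317) = 3047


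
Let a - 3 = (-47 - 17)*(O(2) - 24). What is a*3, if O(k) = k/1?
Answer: 4233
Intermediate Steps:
O(k) = k (O(k) = k*1 = k)
a = 1411 (a = 3 + (-47 - 17)*(2 - 24) = 3 - 64*(-22) = 3 + 1408 = 1411)
a*3 = 1411*3 = 4233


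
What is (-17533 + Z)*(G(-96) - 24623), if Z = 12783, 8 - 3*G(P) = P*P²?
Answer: -3851656250/3 ≈ -1.2839e+9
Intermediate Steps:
G(P) = 8/3 - P³/3 (G(P) = 8/3 - P*P²/3 = 8/3 - P³/3)
(-17533 + Z)*(G(-96) - 24623) = (-17533 + 12783)*((8/3 - ⅓*(-96)³) - 24623) = -4750*((8/3 - ⅓*(-884736)) - 24623) = -4750*((8/3 + 294912) - 24623) = -4750*(884744/3 - 24623) = -4750*810875/3 = -3851656250/3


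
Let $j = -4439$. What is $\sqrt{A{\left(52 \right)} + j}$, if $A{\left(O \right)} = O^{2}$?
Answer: $i \sqrt{1735} \approx 41.653 i$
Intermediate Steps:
$\sqrt{A{\left(52 \right)} + j} = \sqrt{52^{2} - 4439} = \sqrt{2704 - 4439} = \sqrt{-1735} = i \sqrt{1735}$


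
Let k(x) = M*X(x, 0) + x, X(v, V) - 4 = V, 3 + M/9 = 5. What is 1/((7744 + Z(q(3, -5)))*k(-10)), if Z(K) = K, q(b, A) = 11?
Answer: 1/480810 ≈ 2.0798e-6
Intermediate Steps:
M = 18 (M = -27 + 9*5 = -27 + 45 = 18)
X(v, V) = 4 + V
k(x) = 72 + x (k(x) = 18*(4 + 0) + x = 18*4 + x = 72 + x)
1/((7744 + Z(q(3, -5)))*k(-10)) = 1/((7744 + 11)*(72 - 10)) = 1/(7755*62) = (1/7755)*(1/62) = 1/480810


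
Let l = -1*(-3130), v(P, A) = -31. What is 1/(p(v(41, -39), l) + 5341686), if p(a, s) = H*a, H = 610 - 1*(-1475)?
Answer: 1/5277051 ≈ 1.8950e-7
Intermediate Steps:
H = 2085 (H = 610 + 1475 = 2085)
l = 3130
p(a, s) = 2085*a
1/(p(v(41, -39), l) + 5341686) = 1/(2085*(-31) + 5341686) = 1/(-64635 + 5341686) = 1/5277051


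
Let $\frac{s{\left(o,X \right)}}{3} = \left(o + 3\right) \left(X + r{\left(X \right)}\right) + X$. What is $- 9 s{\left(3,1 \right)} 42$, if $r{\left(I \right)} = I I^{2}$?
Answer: $-14742$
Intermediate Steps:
$r{\left(I \right)} = I^{3}$
$s{\left(o,X \right)} = 3 X + 3 \left(3 + o\right) \left(X + X^{3}\right)$ ($s{\left(o,X \right)} = 3 \left(\left(o + 3\right) \left(X + X^{3}\right) + X\right) = 3 \left(\left(3 + o\right) \left(X + X^{3}\right) + X\right) = 3 \left(X + \left(3 + o\right) \left(X + X^{3}\right)\right) = 3 X + 3 \left(3 + o\right) \left(X + X^{3}\right)$)
$- 9 s{\left(3,1 \right)} 42 = - 9 \cdot 3 \cdot 1 \left(4 + 3 + 3 \cdot 1^{2} + 3 \cdot 1^{2}\right) 42 = - 9 \cdot 3 \cdot 1 \left(4 + 3 + 3 \cdot 1 + 3 \cdot 1\right) 42 = - 9 \cdot 3 \cdot 1 \left(4 + 3 + 3 + 3\right) 42 = - 9 \cdot 3 \cdot 1 \cdot 13 \cdot 42 = \left(-9\right) 39 \cdot 42 = \left(-351\right) 42 = -14742$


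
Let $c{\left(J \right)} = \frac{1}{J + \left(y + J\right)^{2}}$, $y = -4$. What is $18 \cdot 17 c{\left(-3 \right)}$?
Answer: $\frac{153}{23} \approx 6.6522$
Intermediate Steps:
$c{\left(J \right)} = \frac{1}{J + \left(-4 + J\right)^{2}}$
$18 \cdot 17 c{\left(-3 \right)} = \frac{18 \cdot 17}{-3 + \left(-4 - 3\right)^{2}} = \frac{306}{-3 + \left(-7\right)^{2}} = \frac{306}{-3 + 49} = \frac{306}{46} = 306 \cdot \frac{1}{46} = \frac{153}{23}$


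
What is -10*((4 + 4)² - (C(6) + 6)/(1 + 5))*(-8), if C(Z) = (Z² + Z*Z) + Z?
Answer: 4000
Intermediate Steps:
C(Z) = Z + 2*Z² (C(Z) = (Z² + Z²) + Z = 2*Z² + Z = Z + 2*Z²)
-10*((4 + 4)² - (C(6) + 6)/(1 + 5))*(-8) = -10*((4 + 4)² - (6*(1 + 2*6) + 6)/(1 + 5))*(-8) = -10*(8² - (6*(1 + 12) + 6)/6)*(-8) = -10*(64 - (6*13 + 6)/6)*(-8) = -10*(64 - (78 + 6)/6)*(-8) = -10*(64 - 84/6)*(-8) = -10*(64 - 1*14)*(-8) = -10*(64 - 14)*(-8) = -10*50*(-8) = -500*(-8) = 4000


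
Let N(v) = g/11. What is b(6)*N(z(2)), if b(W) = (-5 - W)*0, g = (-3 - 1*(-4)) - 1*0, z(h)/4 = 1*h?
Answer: 0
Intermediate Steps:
z(h) = 4*h (z(h) = 4*(1*h) = 4*h)
g = 1 (g = (-3 + 4) + 0 = 1 + 0 = 1)
N(v) = 1/11
b(W) = 0
b(6)*N(z(2)) = 0*(1/11) = 0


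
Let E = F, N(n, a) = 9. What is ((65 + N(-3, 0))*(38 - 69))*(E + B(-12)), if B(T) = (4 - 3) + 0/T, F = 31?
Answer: -73408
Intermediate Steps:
E = 31
B(T) = 1 (B(T) = 1 + 0 = 1)
((65 + N(-3, 0))*(38 - 69))*(E + B(-12)) = ((65 + 9)*(38 - 69))*(31 + 1) = (74*(-31))*32 = -2294*32 = -73408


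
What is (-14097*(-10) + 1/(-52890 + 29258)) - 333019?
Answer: -4538501969/23632 ≈ -1.9205e+5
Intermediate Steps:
(-14097*(-10) + 1/(-52890 + 29258)) - 333019 = (140970 + 1/(-23632)) - 333019 = (140970 - 1/23632) - 333019 = 3331403039/23632 - 333019 = -4538501969/23632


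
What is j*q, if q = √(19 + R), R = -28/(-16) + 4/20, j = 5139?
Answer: 5139*√2095/10 ≈ 23522.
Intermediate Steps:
R = 39/20 (R = -28*(-1/16) + 4*(1/20) = 7/4 + ⅕ = 39/20 ≈ 1.9500)
q = √2095/10 (q = √(19 + 39/20) = √(419/20) = √2095/10 ≈ 4.5771)
j*q = 5139*(√2095/10) = 5139*√2095/10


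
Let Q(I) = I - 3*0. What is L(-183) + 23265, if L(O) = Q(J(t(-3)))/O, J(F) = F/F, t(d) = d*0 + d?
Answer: 4257494/183 ≈ 23265.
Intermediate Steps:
t(d) = d (t(d) = 0 + d = d)
J(F) = 1
Q(I) = I (Q(I) = I + 0 = I)
L(O) = 1/O
L(-183) + 23265 = 1/(-183) + 23265 = -1/183 + 23265 = 4257494/183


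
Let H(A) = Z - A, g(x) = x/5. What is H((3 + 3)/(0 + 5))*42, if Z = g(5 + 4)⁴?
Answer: 244062/625 ≈ 390.50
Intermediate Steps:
g(x) = x/5 (g(x) = x*(⅕) = x/5)
Z = 6561/625 (Z = ((5 + 4)/5)⁴ = ((⅕)*9)⁴ = (9/5)⁴ = 6561/625 ≈ 10.498)
H(A) = 6561/625 - A
H((3 + 3)/(0 + 5))*42 = (6561/625 - (3 + 3)/(0 + 5))*42 = (6561/625 - 6/5)*42 = (5811/625)*42 = 244062/625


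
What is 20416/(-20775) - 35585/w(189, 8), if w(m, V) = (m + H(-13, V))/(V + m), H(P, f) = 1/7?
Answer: -1019491909909/27506100 ≈ -37064.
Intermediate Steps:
H(P, f) = ⅐
w(m, V) = (⅐ + m)/(V + m) (w(m, V) = (m + ⅐)/(V + m) = (⅐ + m)/(V + m))
20416/(-20775) - 35585/w(189, 8) = 20416/(-20775) - 35585*(8 + 189)/(⅐ + 189) = 20416*(-1/20775) - 35585/((1324/7)/197) = -20416/20775 - 35585/((1/197)*(1324/7)) = -20416/20775 - 35585/1324/1379 = -20416/20775 - 35585*1379/1324 = -20416/20775 - 49071715/1324 = -1019491909909/27506100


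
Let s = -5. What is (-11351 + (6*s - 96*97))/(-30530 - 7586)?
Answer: 20693/38116 ≈ 0.54290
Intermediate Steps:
(-11351 + (6*s - 96*97))/(-30530 - 7586) = (-11351 + (6*(-5) - 96*97))/(-30530 - 7586) = (-11351 + (-30 - 9312))/(-38116) = (-11351 - 9342)*(-1/38116) = -20693*(-1/38116) = 20693/38116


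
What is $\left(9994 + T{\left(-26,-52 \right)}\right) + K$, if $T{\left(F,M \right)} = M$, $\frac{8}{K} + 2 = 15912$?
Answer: $\frac{79088614}{7955} \approx 9942.0$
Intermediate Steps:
$K = \frac{4}{7955}$ ($K = \frac{8}{-2 + 15912} = \frac{8}{15910} = 8 \cdot \frac{1}{15910} = \frac{4}{7955} \approx 0.00050283$)
$\left(9994 + T{\left(-26,-52 \right)}\right) + K = \left(9994 - 52\right) + \frac{4}{7955} = 9942 + \frac{4}{7955} = \frac{79088614}{7955}$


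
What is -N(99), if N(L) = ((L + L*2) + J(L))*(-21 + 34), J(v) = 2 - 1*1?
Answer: -3874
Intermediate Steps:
J(v) = 1 (J(v) = 2 - 1 = 1)
N(L) = 13 + 39*L (N(L) = ((L + L*2) + 1)*(-21 + 34) = ((L + 2*L) + 1)*13 = (3*L + 1)*13 = (1 + 3*L)*13 = 13 + 39*L)
-N(99) = -(13 + 39*99) = -(13 + 3861) = -1*3874 = -3874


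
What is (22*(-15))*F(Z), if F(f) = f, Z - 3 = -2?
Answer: -330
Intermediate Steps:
Z = 1 (Z = 3 - 2 = 1)
(22*(-15))*F(Z) = (22*(-15))*1 = -330*1 = -330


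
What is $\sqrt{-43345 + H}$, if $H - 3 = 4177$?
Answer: $i \sqrt{39165} \approx 197.9 i$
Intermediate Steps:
$H = 4180$ ($H = 3 + 4177 = 4180$)
$\sqrt{-43345 + H} = \sqrt{-43345 + 4180} = \sqrt{-39165} = i \sqrt{39165}$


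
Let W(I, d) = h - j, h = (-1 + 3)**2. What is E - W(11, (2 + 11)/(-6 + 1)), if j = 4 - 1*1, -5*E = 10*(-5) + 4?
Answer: 41/5 ≈ 8.2000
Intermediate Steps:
E = 46/5 (E = -(10*(-5) + 4)/5 = -(-50 + 4)/5 = -1/5*(-46) = 46/5 ≈ 9.2000)
h = 4 (h = 2**2 = 4)
j = 3 (j = 4 - 1 = 3)
W(I, d) = 1 (W(I, d) = 4 - 1*3 = 4 - 3 = 1)
E - W(11, (2 + 11)/(-6 + 1)) = 46/5 - 1*1 = 46/5 - 1 = 41/5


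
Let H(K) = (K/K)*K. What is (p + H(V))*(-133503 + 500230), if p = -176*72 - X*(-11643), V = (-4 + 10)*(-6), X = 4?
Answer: 12418843128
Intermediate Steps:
V = -36 (V = 6*(-6) = -36)
p = 33900 (p = -176*72 - 4*(-11643) = -12672 - 1*(-46572) = -12672 + 46572 = 33900)
H(K) = K (H(K) = 1*K = K)
(p + H(V))*(-133503 + 500230) = (33900 - 36)*(-133503 + 500230) = 33864*366727 = 12418843128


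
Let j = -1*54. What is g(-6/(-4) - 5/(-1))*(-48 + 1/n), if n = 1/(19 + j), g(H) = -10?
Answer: 830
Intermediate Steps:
j = -54
n = -1/35 (n = 1/(19 - 54) = 1/(-35) = -1/35 ≈ -0.028571)
g(-6/(-4) - 5/(-1))*(-48 + 1/n) = -10*(-48 + 1/(-1/35)) = -10*(-48 - 35) = -10*(-83) = 830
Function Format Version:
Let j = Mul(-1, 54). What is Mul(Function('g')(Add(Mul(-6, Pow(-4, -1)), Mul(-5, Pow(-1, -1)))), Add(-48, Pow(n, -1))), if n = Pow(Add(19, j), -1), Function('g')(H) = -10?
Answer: 830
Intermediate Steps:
j = -54
n = Rational(-1, 35) (n = Pow(Add(19, -54), -1) = Pow(-35, -1) = Rational(-1, 35) ≈ -0.028571)
Mul(Function('g')(Add(Mul(-6, Pow(-4, -1)), Mul(-5, Pow(-1, -1)))), Add(-48, Pow(n, -1))) = Mul(-10, Add(-48, Pow(Rational(-1, 35), -1))) = Mul(-10, Add(-48, -35)) = Mul(-10, -83) = 830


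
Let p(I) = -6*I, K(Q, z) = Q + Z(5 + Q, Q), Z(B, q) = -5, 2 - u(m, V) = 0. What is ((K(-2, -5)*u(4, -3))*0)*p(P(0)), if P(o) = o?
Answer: 0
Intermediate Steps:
u(m, V) = 2 (u(m, V) = 2 - 1*0 = 2 + 0 = 2)
K(Q, z) = -5 + Q (K(Q, z) = Q - 5 = -5 + Q)
((K(-2, -5)*u(4, -3))*0)*p(P(0)) = (((-5 - 2)*2)*0)*(-6*0) = (-7*2*0)*0 = -14*0*0 = 0*0 = 0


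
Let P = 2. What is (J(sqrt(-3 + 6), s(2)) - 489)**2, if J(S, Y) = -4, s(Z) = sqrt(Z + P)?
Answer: 243049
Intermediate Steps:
s(Z) = sqrt(2 + Z) (s(Z) = sqrt(Z + 2) = sqrt(2 + Z))
(J(sqrt(-3 + 6), s(2)) - 489)**2 = (-4 - 489)**2 = (-493)**2 = 243049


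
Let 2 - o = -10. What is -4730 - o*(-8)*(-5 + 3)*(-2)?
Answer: -4346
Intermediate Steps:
o = 12 (o = 2 - 1*(-10) = 2 + 10 = 12)
-4730 - o*(-8)*(-5 + 3)*(-2) = -4730 - 12*(-8)*(-5 + 3)*(-2) = -4730 - (-96)*(-2*(-2)) = -4730 - (-96)*4 = -4730 - 1*(-384) = -4730 + 384 = -4346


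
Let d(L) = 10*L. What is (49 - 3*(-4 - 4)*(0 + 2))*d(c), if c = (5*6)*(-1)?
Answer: -29100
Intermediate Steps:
c = -30 (c = 30*(-1) = -30)
(49 - 3*(-4 - 4)*(0 + 2))*d(c) = (49 - 3*(-4 - 4)*(0 + 2))*(10*(-30)) = (49 - (-24)*2)*(-300) = (49 - 3*(-16))*(-300) = (49 + 48)*(-300) = 97*(-300) = -29100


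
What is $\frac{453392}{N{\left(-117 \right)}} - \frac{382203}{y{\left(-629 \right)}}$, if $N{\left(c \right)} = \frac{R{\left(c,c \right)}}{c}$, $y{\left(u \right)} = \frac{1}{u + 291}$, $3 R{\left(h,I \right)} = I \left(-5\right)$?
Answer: $\frac{644562894}{5} \approx 1.2891 \cdot 10^{8}$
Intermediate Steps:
$R{\left(h,I \right)} = - \frac{5 I}{3}$ ($R{\left(h,I \right)} = \frac{I \left(-5\right)}{3} = \frac{\left(-5\right) I}{3} = - \frac{5 I}{3}$)
$y{\left(u \right)} = \frac{1}{291 + u}$
$N{\left(c \right)} = - \frac{5}{3}$ ($N{\left(c \right)} = \frac{\left(- \frac{5}{3}\right) c}{c} = - \frac{5}{3}$)
$\frac{453392}{N{\left(-117 \right)}} - \frac{382203}{y{\left(-629 \right)}} = \frac{453392}{- \frac{5}{3}} - \frac{382203}{\frac{1}{291 - 629}} = 453392 \left(- \frac{3}{5}\right) - \frac{382203}{\frac{1}{-338}} = - \frac{1360176}{5} - \frac{382203}{- \frac{1}{338}} = - \frac{1360176}{5} - -129184614 = - \frac{1360176}{5} + 129184614 = \frac{644562894}{5}$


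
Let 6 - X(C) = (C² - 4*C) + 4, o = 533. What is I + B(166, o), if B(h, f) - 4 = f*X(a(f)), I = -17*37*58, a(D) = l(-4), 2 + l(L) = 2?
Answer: -35412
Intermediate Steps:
l(L) = 0 (l(L) = -2 + 2 = 0)
a(D) = 0
I = -36482 (I = -629*58 = -36482)
X(C) = 2 - C² + 4*C (X(C) = 6 - ((C² - 4*C) + 4) = 6 - (4 + C² - 4*C) = 6 + (-4 - C² + 4*C) = 2 - C² + 4*C)
B(h, f) = 4 + 2*f (B(h, f) = 4 + f*(2 - 1*0² + 4*0) = 4 + f*(2 - 1*0 + 0) = 4 + f*(2 + 0 + 0) = 4 + f*2 = 4 + 2*f)
I + B(166, o) = -36482 + (4 + 2*533) = -36482 + (4 + 1066) = -36482 + 1070 = -35412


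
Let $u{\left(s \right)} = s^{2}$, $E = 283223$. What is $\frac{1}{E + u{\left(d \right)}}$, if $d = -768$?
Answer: $\frac{1}{873047} \approx 1.1454 \cdot 10^{-6}$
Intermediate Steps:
$\frac{1}{E + u{\left(d \right)}} = \frac{1}{283223 + \left(-768\right)^{2}} = \frac{1}{283223 + 589824} = \frac{1}{873047}$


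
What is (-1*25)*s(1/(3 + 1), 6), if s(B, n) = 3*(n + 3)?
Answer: -675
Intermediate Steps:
s(B, n) = 9 + 3*n (s(B, n) = 3*(3 + n) = 9 + 3*n)
(-1*25)*s(1/(3 + 1), 6) = (-1*25)*(9 + 3*6) = -25*(9 + 18) = -25*27 = -675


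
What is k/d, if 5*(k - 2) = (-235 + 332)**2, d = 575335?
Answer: 9419/2876675 ≈ 0.0032743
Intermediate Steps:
k = 9419/5 (k = 2 + (-235 + 332)**2/5 = 2 + (1/5)*97**2 = 2 + (1/5)*9409 = 2 + 9409/5 = 9419/5 ≈ 1883.8)
k/d = (9419/5)/575335 = (9419/5)*(1/575335) = 9419/2876675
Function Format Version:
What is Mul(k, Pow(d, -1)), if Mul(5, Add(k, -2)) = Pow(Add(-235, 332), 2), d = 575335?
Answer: Rational(9419, 2876675) ≈ 0.0032743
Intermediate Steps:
k = Rational(9419, 5) (k = Add(2, Mul(Rational(1, 5), Pow(Add(-235, 332), 2))) = Add(2, Mul(Rational(1, 5), Pow(97, 2))) = Add(2, Mul(Rational(1, 5), 9409)) = Add(2, Rational(9409, 5)) = Rational(9419, 5) ≈ 1883.8)
Mul(k, Pow(d, -1)) = Mul(Rational(9419, 5), Pow(575335, -1)) = Mul(Rational(9419, 5), Rational(1, 575335)) = Rational(9419, 2876675)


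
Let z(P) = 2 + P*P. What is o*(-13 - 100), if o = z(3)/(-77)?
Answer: 113/7 ≈ 16.143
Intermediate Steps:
z(P) = 2 + P²
o = -⅐ (o = (2 + 3²)/(-77) = (2 + 9)*(-1/77) = 11*(-1/77) = -⅐ ≈ -0.14286)
o*(-13 - 100) = -(-13 - 100)/7 = -⅐*(-113) = 113/7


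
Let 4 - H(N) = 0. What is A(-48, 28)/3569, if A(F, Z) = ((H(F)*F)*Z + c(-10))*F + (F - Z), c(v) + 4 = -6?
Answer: 258452/3569 ≈ 72.416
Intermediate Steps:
H(N) = 4 (H(N) = 4 - 1*0 = 4 + 0 = 4)
c(v) = -10 (c(v) = -4 - 6 = -10)
A(F, Z) = F - Z + F*(-10 + 4*F*Z) (A(F, Z) = ((4*F)*Z - 10)*F + (F - Z) = (4*F*Z - 10)*F + (F - Z) = (-10 + 4*F*Z)*F + (F - Z) = F*(-10 + 4*F*Z) + (F - Z) = F - Z + F*(-10 + 4*F*Z))
A(-48, 28)/3569 = (-1*28 - 9*(-48) + 4*28*(-48)²)/3569 = (-28 + 432 + 4*28*2304)*(1/3569) = (-28 + 432 + 258048)*(1/3569) = 258452*(1/3569) = 258452/3569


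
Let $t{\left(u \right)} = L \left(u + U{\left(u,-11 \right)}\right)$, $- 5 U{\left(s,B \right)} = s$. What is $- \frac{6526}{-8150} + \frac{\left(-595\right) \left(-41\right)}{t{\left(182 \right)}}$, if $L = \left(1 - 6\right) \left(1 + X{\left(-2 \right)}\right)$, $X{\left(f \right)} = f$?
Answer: $\frac{14540727}{423800} \approx 34.31$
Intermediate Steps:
$U{\left(s,B \right)} = - \frac{s}{5}$
$L = 5$ ($L = \left(1 - 6\right) \left(1 - 2\right) = \left(1 - 6\right) \left(-1\right) = \left(-5\right) \left(-1\right) = 5$)
$t{\left(u \right)} = 4 u$ ($t{\left(u \right)} = 5 \left(u - \frac{u}{5}\right) = 5 \frac{4 u}{5} = 4 u$)
$- \frac{6526}{-8150} + \frac{\left(-595\right) \left(-41\right)}{t{\left(182 \right)}} = - \frac{6526}{-8150} + \frac{\left(-595\right) \left(-41\right)}{4 \cdot 182} = \left(-6526\right) \left(- \frac{1}{8150}\right) + \frac{24395}{728} = \frac{3263}{4075} + 24395 \cdot \frac{1}{728} = \frac{3263}{4075} + \frac{3485}{104} = \frac{14540727}{423800}$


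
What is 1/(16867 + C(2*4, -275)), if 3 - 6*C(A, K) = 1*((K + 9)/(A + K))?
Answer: 1602/27021469 ≈ 5.9286e-5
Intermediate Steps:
C(A, K) = 1/2 - (9 + K)/(6*(A + K)) (C(A, K) = 1/2 - (K + 9)/(A + K)/6 = 1/2 - (9 + K)/(A + K)/6 = 1/2 - (9 + K)/(6*(A + K)))
1/(16867 + C(2*4, -275)) = 1/(16867 + (-3/2 + (2*4)/2 + (1/3)*(-275))/(2*4 - 275)) = 1/(16867 + (-3/2 + (1/2)*8 - 275/3)/(8 - 275)) = 1/(16867 + (-3/2 + 4 - 275/3)/(-267)) = 1/(16867 - 1/267*(-535/6)) = 1/(16867 + 535/1602) = 1/(27021469/1602) = 1602/27021469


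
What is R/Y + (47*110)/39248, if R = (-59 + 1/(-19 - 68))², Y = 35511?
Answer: 110186541869/479508442056 ≈ 0.22979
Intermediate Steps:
R = 26357956/7569 (R = (-59 + 1/(-87))² = (-59 - 1/87)² = (-5134/87)² = 26357956/7569 ≈ 3482.4)
R/Y + (47*110)/39248 = (26357956/7569)/35511 + (47*110)/39248 = (26357956/7569)*(1/35511) + 5170*(1/39248) = 26357956/268782759 + 235/1784 = 110186541869/479508442056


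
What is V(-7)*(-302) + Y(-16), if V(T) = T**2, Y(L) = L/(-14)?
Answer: -103578/7 ≈ -14797.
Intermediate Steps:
Y(L) = -L/14 (Y(L) = L*(-1/14) = -L/14)
V(-7)*(-302) + Y(-16) = (-7)**2*(-302) - 1/14*(-16) = 49*(-302) + 8/7 = -14798 + 8/7 = -103578/7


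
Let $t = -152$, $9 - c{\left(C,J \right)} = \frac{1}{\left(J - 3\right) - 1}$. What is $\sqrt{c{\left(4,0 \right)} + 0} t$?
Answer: $- 76 \sqrt{37} \approx -462.29$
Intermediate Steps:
$c{\left(C,J \right)} = 9 - \frac{1}{-4 + J}$ ($c{\left(C,J \right)} = 9 - \frac{1}{\left(J - 3\right) - 1} = 9 - \frac{1}{\left(-3 + J\right) - 1} = 9 - \frac{1}{-4 + J}$)
$\sqrt{c{\left(4,0 \right)} + 0} t = \sqrt{\frac{-37 + 9 \cdot 0}{-4 + 0} + 0} \left(-152\right) = \sqrt{\frac{-37 + 0}{-4} + 0} \left(-152\right) = \sqrt{\left(- \frac{1}{4}\right) \left(-37\right) + 0} \left(-152\right) = \sqrt{\frac{37}{4} + 0} \left(-152\right) = \sqrt{\frac{37}{4}} \left(-152\right) = \frac{\sqrt{37}}{2} \left(-152\right) = - 76 \sqrt{37}$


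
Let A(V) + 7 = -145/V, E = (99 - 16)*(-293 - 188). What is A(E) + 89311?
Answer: 3565283737/39923 ≈ 89304.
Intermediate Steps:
E = -39923 (E = 83*(-481) = -39923)
A(V) = -7 - 145/V
A(E) + 89311 = (-7 - 145/(-39923)) + 89311 = (-7 - 145*(-1/39923)) + 89311 = (-7 + 145/39923) + 89311 = -279316/39923 + 89311 = 3565283737/39923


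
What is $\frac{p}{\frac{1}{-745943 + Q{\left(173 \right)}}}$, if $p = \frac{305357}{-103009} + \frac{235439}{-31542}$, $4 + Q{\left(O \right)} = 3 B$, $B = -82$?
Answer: $\frac{1203996847710185}{154719518} \approx 7.7818 \cdot 10^{6}$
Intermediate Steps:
$Q{\left(O \right)} = -250$ ($Q{\left(O \right)} = -4 + 3 \left(-82\right) = -4 - 246 = -250$)
$p = - \frac{33883906445}{3249109878}$ ($p = 305357 \left(- \frac{1}{103009}\right) + 235439 \left(- \frac{1}{31542}\right) = - \frac{305357}{103009} - \frac{235439}{31542} = - \frac{33883906445}{3249109878} \approx -10.429$)
$\frac{p}{\frac{1}{-745943 + Q{\left(173 \right)}}} = - \frac{33883906445}{3249109878 \frac{1}{-745943 - 250}} = - \frac{33883906445}{3249109878 \frac{1}{-746193}} = - \frac{33883906445}{3249109878 \left(- \frac{1}{746193}\right)} = \left(- \frac{33883906445}{3249109878}\right) \left(-746193\right) = \frac{1203996847710185}{154719518}$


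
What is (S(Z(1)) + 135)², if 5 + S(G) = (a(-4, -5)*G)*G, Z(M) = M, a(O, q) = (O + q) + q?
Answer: 13456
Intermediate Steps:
a(O, q) = O + 2*q
S(G) = -5 - 14*G² (S(G) = -5 + ((-4 + 2*(-5))*G)*G = -5 + ((-4 - 10)*G)*G = -5 + (-14*G)*G = -5 - 14*G²)
(S(Z(1)) + 135)² = ((-5 - 14*1²) + 135)² = ((-5 - 14*1) + 135)² = ((-5 - 14) + 135)² = (-19 + 135)² = 116² = 13456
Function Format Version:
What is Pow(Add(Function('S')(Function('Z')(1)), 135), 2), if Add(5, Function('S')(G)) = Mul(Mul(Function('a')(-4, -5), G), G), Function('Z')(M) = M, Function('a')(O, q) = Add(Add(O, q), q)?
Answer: 13456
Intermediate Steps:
Function('a')(O, q) = Add(O, Mul(2, q))
Function('S')(G) = Add(-5, Mul(-14, Pow(G, 2))) (Function('S')(G) = Add(-5, Mul(Mul(Add(-4, Mul(2, -5)), G), G)) = Add(-5, Mul(Mul(Add(-4, -10), G), G)) = Add(-5, Mul(Mul(-14, G), G)) = Add(-5, Mul(-14, Pow(G, 2))))
Pow(Add(Function('S')(Function('Z')(1)), 135), 2) = Pow(Add(Add(-5, Mul(-14, Pow(1, 2))), 135), 2) = Pow(Add(Add(-5, Mul(-14, 1)), 135), 2) = Pow(Add(Add(-5, -14), 135), 2) = Pow(Add(-19, 135), 2) = Pow(116, 2) = 13456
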